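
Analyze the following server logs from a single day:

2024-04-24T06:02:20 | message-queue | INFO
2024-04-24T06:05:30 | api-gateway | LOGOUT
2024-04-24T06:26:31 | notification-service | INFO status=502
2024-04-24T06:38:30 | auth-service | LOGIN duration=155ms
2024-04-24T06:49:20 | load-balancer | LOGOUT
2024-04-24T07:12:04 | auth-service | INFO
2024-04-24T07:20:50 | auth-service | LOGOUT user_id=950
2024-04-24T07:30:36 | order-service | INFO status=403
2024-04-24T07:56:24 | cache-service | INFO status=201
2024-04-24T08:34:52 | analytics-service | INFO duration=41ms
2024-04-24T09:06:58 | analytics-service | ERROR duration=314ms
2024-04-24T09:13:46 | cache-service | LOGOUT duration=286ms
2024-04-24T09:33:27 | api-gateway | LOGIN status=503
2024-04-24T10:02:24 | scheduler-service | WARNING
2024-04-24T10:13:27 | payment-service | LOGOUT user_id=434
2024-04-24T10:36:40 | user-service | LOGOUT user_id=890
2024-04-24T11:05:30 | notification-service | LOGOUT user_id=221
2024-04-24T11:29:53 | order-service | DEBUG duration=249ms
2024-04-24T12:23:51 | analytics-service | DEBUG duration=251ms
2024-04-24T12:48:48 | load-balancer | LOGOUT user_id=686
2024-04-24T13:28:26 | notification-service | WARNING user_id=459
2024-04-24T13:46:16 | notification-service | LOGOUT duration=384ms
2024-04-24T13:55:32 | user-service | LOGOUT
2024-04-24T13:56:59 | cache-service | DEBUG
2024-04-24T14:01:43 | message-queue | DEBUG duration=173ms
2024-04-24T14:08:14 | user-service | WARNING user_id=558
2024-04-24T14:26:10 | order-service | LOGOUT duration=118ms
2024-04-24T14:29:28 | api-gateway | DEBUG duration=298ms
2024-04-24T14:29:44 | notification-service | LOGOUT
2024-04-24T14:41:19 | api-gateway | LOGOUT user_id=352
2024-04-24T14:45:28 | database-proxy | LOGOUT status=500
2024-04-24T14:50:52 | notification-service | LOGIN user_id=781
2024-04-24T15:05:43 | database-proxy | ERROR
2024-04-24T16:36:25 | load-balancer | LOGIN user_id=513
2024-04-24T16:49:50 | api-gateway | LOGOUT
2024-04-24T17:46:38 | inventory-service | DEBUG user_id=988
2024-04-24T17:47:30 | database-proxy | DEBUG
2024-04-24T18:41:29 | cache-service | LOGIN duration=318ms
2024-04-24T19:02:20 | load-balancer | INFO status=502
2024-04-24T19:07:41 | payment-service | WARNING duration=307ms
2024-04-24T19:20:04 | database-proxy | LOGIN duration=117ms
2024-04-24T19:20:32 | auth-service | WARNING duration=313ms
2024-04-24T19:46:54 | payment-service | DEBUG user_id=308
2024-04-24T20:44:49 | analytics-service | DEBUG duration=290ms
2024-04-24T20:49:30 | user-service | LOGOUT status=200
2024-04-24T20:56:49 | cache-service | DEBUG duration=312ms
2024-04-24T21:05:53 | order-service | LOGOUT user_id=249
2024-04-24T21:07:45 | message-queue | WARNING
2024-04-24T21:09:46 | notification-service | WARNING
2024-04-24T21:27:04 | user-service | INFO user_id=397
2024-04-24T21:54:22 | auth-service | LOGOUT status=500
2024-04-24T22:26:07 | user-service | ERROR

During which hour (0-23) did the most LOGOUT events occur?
14

To find the peak hour:

1. Group all LOGOUT events by hour
2. Count events in each hour
3. Find hour with maximum count
4. Peak hour: 14 (with 4 events)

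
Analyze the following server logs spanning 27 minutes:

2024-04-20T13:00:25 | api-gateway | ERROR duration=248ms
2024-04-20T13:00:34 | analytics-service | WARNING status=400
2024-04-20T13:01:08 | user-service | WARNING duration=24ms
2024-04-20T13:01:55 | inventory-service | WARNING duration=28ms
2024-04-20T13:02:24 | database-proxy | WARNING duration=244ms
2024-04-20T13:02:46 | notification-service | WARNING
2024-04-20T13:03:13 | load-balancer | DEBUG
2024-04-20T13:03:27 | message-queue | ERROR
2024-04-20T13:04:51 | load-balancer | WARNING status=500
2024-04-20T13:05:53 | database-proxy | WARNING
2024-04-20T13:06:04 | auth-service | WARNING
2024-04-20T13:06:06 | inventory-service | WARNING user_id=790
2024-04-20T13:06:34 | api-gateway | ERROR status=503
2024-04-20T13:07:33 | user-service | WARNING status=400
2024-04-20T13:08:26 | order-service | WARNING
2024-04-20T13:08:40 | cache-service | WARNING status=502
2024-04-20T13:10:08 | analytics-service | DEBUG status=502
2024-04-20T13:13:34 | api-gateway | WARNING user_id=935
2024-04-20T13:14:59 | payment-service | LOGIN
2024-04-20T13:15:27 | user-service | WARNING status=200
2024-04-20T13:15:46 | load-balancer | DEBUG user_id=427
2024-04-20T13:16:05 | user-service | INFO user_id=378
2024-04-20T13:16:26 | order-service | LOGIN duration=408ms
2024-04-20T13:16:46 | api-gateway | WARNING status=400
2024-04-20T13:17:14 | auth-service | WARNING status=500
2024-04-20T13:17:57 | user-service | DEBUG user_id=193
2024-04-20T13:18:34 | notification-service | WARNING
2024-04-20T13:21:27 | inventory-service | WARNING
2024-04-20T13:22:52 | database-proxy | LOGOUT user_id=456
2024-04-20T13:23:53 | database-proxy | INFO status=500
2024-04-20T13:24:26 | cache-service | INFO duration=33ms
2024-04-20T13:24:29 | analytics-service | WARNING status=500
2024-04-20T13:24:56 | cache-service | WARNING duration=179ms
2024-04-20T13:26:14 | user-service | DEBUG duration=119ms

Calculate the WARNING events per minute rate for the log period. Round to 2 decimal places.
0.74

To calculate the rate:

1. Count total WARNING events: 20
2. Total time period: 27 minutes
3. Rate = 20 / 27 = 0.74 events per minute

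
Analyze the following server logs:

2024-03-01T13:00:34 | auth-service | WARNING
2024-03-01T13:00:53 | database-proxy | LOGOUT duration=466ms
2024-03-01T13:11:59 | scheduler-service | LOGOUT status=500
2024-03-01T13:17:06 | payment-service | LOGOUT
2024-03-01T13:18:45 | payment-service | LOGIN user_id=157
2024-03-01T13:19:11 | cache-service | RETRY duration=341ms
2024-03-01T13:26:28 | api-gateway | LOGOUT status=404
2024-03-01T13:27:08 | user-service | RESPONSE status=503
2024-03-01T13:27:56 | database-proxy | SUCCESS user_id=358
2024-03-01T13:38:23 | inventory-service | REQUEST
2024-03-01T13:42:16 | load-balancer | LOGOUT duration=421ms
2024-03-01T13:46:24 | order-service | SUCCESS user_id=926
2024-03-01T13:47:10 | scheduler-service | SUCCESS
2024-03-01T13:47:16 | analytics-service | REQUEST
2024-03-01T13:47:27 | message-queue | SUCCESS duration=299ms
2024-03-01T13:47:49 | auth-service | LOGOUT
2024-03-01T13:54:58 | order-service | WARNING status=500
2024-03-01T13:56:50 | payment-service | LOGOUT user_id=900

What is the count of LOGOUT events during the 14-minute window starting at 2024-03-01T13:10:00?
2

To count events in the time window:

1. Window boundaries: 2024-03-01T13:10:00 to 2024-03-01T13:24:00
2. Filter for LOGOUT events within this window
3. Count matching events: 2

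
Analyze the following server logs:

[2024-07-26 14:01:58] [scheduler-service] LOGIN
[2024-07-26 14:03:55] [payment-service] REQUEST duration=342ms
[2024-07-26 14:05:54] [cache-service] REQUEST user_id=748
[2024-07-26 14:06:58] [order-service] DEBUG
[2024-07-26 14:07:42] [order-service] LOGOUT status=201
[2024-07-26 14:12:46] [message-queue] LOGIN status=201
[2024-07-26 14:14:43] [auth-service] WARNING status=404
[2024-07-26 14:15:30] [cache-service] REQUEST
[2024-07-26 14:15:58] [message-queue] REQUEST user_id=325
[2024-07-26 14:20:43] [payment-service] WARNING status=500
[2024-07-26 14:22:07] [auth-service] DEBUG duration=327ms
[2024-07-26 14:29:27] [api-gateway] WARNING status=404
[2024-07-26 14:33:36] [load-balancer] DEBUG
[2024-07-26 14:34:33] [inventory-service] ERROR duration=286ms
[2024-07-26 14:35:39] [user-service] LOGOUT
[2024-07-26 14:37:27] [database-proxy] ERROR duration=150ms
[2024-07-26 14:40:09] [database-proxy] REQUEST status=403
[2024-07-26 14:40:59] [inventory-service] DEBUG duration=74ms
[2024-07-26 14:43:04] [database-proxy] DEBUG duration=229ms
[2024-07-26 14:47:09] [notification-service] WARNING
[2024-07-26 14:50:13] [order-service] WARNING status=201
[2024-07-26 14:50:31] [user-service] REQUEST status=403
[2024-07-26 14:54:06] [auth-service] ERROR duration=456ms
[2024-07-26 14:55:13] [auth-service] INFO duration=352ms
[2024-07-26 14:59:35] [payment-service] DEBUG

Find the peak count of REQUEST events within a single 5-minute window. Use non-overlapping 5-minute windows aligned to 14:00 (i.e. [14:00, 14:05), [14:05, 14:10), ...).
2

To find the burst window:

1. Divide the log period into non-overlapping 5-minute windows starting at 14:00
2. Count REQUEST events in each window
3. Find the window with maximum count
4. Maximum events in a window: 2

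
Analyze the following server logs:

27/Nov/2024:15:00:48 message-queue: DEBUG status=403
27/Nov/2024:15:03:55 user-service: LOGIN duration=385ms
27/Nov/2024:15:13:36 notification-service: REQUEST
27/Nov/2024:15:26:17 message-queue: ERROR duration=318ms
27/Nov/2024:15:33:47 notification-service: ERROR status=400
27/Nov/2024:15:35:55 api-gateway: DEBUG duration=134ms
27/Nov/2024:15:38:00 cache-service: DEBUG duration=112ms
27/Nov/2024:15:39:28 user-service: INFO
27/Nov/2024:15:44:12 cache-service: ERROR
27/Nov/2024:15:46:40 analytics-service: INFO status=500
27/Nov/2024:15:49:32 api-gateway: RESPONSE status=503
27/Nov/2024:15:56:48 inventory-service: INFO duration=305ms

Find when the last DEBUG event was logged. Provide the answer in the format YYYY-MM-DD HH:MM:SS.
2024-11-27 15:38:00

To find the last event:

1. Filter for all DEBUG events
2. Sort by timestamp
3. Select the last one
4. Timestamp: 2024-11-27 15:38:00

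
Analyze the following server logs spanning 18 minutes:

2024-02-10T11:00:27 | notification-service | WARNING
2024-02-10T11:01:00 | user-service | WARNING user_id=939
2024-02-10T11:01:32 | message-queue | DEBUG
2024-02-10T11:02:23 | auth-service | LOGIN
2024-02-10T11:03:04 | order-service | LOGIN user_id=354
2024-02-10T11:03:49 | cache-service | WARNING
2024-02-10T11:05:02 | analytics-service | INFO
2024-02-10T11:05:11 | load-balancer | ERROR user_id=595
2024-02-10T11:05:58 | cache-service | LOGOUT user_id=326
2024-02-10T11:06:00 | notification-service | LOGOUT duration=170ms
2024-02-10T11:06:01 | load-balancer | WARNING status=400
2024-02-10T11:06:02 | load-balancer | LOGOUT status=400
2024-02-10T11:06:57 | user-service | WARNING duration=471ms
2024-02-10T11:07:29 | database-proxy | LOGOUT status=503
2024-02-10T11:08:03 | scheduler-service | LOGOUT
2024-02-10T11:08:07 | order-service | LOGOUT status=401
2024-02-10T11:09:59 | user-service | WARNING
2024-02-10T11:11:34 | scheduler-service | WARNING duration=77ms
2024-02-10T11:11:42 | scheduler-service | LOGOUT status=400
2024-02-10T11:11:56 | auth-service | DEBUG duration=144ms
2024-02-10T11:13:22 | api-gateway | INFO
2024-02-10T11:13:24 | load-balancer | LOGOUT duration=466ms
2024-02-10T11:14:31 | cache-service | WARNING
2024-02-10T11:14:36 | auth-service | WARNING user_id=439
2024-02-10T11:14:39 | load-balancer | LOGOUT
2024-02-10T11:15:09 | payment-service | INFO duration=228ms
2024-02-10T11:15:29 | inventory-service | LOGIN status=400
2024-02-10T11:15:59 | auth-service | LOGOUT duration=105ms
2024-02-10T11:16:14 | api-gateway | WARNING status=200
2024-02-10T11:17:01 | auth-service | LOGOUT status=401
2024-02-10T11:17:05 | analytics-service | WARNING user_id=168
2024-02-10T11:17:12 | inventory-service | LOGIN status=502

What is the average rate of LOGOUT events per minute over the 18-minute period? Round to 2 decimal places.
0.61

To calculate the rate:

1. Count total LOGOUT events: 11
2. Total time period: 18 minutes
3. Rate = 11 / 18 = 0.61 events per minute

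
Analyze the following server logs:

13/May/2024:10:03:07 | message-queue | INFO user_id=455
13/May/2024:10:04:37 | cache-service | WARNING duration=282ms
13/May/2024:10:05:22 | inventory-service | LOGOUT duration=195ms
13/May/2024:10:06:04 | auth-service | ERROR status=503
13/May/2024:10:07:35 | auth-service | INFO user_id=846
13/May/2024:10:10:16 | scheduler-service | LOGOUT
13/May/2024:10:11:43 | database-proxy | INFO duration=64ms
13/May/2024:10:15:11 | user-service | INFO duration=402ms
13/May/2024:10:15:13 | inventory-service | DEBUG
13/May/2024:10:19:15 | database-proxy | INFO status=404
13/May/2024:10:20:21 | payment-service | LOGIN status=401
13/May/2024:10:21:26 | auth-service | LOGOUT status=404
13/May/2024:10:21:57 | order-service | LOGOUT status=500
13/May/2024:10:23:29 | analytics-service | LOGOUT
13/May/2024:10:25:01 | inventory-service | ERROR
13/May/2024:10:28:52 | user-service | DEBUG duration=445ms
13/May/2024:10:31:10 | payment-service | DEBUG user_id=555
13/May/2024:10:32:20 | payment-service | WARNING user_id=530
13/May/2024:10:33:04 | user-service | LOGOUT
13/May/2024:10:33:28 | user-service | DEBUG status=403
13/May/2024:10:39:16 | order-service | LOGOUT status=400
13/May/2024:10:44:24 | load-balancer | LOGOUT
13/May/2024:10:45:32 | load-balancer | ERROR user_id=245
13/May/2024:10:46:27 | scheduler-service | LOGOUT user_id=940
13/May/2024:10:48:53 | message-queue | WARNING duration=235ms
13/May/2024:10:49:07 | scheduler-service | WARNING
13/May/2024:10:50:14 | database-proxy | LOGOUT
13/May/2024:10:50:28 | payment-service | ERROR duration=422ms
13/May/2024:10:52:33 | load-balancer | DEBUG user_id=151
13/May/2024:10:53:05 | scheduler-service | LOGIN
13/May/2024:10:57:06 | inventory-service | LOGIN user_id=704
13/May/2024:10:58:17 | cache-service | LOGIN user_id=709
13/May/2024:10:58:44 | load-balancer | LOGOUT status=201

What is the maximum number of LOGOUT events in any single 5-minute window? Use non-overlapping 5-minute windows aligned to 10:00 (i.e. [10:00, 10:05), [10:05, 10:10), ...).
3

To find the burst window:

1. Divide the log period into non-overlapping 5-minute windows starting at 10:00
2. Count LOGOUT events in each window
3. Find the window with maximum count
4. Maximum events in a window: 3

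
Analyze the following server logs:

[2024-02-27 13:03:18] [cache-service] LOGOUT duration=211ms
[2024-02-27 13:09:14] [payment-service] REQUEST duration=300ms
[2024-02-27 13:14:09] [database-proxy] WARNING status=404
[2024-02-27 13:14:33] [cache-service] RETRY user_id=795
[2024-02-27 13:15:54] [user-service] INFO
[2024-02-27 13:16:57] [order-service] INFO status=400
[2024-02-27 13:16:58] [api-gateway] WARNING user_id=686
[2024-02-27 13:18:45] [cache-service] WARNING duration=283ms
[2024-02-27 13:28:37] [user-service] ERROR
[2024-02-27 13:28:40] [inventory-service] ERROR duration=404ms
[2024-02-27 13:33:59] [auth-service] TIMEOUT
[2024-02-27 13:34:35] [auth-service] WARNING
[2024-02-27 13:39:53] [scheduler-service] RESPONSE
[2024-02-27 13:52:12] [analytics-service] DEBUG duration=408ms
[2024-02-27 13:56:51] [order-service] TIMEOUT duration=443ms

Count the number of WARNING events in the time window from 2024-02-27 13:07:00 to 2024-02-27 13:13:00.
0

To count events in the time window:

1. Window boundaries: 2024-02-27 13:07:00 to 2024-02-27 13:13:00
2. Filter for WARNING events within this window
3. Count matching events: 0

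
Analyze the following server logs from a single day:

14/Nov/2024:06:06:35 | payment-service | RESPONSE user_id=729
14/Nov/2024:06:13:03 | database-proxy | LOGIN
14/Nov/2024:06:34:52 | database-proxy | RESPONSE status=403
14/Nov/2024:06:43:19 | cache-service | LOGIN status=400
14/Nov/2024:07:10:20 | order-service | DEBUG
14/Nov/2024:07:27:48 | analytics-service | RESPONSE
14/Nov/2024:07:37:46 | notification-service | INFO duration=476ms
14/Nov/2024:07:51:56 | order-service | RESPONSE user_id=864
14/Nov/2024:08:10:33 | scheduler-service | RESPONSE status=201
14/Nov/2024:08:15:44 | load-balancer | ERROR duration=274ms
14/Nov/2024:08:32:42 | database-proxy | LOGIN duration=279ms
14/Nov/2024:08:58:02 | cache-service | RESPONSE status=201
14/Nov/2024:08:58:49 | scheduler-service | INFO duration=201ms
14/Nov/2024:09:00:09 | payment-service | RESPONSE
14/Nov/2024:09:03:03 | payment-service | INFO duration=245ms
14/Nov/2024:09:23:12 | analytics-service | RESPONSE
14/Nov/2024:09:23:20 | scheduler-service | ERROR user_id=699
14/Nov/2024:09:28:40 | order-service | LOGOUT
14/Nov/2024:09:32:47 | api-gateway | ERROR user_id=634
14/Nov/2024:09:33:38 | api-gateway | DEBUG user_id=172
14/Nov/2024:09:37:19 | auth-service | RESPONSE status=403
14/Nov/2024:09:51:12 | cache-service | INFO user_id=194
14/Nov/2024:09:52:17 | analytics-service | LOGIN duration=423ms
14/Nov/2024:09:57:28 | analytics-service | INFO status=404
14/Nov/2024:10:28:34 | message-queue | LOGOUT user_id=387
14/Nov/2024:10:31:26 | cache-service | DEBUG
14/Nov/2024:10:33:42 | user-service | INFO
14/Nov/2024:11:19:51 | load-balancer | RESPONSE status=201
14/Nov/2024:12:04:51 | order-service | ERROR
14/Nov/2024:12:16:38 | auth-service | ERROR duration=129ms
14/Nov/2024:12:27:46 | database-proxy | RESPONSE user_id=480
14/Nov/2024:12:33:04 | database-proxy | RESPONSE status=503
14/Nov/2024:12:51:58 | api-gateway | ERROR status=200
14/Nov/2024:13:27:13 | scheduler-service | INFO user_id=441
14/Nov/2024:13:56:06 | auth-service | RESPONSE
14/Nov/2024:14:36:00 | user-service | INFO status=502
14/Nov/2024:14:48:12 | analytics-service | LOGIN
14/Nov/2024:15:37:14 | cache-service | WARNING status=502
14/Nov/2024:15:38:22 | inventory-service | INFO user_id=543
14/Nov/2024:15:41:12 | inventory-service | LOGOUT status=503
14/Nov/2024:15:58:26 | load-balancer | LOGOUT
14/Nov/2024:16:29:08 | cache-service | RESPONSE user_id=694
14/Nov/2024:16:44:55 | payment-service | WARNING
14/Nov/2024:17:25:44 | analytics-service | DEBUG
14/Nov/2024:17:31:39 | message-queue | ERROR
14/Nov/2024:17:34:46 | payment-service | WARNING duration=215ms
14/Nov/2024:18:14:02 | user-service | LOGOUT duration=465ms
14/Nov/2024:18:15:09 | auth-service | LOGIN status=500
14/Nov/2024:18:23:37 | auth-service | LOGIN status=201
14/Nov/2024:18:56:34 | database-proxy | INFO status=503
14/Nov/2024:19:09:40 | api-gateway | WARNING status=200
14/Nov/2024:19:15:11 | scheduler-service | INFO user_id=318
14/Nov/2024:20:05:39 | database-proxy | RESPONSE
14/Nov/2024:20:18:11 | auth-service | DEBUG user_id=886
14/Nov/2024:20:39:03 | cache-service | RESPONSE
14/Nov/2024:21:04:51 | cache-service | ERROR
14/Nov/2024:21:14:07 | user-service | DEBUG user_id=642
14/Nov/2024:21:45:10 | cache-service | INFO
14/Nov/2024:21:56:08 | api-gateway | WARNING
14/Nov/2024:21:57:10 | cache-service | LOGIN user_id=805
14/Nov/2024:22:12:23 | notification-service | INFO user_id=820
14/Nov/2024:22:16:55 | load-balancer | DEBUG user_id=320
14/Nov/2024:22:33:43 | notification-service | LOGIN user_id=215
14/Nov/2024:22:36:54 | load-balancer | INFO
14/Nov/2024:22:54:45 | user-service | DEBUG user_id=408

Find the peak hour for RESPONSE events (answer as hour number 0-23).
9

To find the peak hour:

1. Group all RESPONSE events by hour
2. Count events in each hour
3. Find hour with maximum count
4. Peak hour: 9 (with 3 events)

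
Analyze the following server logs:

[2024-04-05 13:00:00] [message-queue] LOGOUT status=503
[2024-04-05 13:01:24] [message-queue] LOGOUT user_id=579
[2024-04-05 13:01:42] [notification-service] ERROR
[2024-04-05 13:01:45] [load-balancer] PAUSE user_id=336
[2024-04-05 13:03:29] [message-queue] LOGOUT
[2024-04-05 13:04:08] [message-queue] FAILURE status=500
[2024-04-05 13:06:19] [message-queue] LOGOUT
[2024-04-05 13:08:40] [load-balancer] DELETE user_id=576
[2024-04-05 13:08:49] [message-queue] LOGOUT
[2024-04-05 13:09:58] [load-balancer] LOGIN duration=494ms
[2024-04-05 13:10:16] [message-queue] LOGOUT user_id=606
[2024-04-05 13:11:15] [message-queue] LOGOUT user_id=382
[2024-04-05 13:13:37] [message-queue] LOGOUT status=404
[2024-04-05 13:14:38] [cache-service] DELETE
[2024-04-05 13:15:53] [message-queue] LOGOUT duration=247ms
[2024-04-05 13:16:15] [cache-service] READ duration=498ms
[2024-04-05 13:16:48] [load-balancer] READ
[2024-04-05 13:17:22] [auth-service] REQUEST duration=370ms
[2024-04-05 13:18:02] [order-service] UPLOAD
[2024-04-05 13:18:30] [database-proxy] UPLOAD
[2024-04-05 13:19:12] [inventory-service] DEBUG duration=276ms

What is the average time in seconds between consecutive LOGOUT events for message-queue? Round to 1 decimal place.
119.1

To calculate average interval:

1. Find all LOGOUT events for message-queue in order
2. Calculate time gaps between consecutive events
3. Compute mean of gaps: 953 / 8 = 119.1 seconds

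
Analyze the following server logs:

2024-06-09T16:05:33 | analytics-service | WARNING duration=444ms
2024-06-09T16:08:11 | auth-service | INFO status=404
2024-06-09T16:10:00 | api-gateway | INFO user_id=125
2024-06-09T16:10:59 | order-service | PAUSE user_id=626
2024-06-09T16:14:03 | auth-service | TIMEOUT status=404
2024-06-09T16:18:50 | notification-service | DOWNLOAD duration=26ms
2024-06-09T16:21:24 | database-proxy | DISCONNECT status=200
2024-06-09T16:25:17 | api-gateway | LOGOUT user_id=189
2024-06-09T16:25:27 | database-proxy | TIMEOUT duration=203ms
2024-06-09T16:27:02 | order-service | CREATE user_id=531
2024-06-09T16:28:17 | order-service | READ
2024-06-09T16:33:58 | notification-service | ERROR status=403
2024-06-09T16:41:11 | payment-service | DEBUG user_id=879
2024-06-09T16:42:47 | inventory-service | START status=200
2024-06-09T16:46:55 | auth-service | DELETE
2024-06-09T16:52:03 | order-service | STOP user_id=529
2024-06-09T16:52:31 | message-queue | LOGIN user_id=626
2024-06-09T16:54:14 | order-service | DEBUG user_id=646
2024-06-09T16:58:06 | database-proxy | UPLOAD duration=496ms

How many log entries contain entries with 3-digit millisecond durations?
3

To find matching entries:

1. Pattern to match: entries with 3-digit millisecond durations
2. Scan each log entry for the pattern
3. Count matches: 3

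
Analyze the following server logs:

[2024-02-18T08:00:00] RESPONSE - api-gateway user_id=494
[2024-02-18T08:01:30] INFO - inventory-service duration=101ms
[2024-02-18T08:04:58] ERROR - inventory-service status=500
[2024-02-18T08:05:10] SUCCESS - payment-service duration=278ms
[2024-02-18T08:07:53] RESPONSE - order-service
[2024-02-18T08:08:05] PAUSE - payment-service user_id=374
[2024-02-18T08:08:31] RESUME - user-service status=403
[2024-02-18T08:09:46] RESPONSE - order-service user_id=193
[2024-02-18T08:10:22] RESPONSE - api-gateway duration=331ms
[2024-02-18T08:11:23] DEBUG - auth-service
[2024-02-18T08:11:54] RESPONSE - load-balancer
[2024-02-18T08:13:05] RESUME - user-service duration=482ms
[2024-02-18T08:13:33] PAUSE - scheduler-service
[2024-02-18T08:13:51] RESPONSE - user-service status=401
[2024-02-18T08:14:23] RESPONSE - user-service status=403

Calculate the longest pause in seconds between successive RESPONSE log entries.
473

To find the longest gap:

1. Extract all RESPONSE events in chronological order
2. Calculate time differences between consecutive events
3. Find the maximum difference
4. Longest gap: 473 seconds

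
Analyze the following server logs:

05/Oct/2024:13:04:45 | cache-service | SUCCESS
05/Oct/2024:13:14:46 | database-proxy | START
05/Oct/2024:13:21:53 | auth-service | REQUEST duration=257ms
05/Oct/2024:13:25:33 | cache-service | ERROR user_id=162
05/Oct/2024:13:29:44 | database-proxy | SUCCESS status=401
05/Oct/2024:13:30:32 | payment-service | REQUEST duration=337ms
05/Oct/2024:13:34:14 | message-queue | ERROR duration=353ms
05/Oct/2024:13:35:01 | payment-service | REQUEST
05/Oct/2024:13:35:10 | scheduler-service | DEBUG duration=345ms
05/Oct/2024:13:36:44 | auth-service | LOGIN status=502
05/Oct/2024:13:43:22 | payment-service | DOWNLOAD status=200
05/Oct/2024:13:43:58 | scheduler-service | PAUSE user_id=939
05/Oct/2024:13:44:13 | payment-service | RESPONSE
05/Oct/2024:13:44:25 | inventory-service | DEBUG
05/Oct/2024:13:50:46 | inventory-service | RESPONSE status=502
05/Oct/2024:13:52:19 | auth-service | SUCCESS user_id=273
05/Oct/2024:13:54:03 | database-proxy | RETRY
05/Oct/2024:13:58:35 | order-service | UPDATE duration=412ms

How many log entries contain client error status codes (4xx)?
1

To find matching entries:

1. Pattern to match: client error status codes (4xx)
2. Scan each log entry for the pattern
3. Count matches: 1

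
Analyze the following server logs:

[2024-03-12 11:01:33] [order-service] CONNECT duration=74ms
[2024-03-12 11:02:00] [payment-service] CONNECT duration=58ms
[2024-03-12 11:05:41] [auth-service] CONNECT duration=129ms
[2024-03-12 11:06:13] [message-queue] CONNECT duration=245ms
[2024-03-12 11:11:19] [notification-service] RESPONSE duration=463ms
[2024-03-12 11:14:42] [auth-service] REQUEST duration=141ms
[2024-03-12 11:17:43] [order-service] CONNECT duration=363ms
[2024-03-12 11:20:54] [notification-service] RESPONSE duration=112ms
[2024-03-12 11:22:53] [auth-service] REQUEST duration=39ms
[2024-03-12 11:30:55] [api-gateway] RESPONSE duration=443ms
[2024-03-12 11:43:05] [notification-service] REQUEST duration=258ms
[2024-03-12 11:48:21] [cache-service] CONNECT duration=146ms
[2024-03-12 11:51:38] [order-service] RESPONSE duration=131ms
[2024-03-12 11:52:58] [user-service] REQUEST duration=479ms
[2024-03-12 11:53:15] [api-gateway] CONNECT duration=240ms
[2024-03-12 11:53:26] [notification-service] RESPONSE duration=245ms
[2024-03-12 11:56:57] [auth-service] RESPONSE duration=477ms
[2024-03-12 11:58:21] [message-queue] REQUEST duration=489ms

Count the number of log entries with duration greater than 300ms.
6

To count timeouts:

1. Threshold: 300ms
2. Extract duration from each log entry
3. Count entries where duration > 300
4. Timeout count: 6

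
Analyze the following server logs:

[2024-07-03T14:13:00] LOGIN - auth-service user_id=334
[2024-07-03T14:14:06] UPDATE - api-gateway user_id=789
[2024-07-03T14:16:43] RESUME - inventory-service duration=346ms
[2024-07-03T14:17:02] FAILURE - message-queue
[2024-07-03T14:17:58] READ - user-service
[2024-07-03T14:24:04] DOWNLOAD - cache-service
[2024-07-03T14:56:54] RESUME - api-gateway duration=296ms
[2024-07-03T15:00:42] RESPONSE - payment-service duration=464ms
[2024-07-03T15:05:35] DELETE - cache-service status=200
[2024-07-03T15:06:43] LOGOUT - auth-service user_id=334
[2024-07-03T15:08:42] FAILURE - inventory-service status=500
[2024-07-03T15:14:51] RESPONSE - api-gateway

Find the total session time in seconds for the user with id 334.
3223

To calculate session duration:

1. Find LOGIN event for user_id=334: 2024-07-03T14:13:00
2. Find LOGOUT event for user_id=334: 2024-07-03T15:06:43
3. Session duration: 2024-07-03T15:06:43 - 2024-07-03T14:13:00 = 3223 seconds (53 minutes)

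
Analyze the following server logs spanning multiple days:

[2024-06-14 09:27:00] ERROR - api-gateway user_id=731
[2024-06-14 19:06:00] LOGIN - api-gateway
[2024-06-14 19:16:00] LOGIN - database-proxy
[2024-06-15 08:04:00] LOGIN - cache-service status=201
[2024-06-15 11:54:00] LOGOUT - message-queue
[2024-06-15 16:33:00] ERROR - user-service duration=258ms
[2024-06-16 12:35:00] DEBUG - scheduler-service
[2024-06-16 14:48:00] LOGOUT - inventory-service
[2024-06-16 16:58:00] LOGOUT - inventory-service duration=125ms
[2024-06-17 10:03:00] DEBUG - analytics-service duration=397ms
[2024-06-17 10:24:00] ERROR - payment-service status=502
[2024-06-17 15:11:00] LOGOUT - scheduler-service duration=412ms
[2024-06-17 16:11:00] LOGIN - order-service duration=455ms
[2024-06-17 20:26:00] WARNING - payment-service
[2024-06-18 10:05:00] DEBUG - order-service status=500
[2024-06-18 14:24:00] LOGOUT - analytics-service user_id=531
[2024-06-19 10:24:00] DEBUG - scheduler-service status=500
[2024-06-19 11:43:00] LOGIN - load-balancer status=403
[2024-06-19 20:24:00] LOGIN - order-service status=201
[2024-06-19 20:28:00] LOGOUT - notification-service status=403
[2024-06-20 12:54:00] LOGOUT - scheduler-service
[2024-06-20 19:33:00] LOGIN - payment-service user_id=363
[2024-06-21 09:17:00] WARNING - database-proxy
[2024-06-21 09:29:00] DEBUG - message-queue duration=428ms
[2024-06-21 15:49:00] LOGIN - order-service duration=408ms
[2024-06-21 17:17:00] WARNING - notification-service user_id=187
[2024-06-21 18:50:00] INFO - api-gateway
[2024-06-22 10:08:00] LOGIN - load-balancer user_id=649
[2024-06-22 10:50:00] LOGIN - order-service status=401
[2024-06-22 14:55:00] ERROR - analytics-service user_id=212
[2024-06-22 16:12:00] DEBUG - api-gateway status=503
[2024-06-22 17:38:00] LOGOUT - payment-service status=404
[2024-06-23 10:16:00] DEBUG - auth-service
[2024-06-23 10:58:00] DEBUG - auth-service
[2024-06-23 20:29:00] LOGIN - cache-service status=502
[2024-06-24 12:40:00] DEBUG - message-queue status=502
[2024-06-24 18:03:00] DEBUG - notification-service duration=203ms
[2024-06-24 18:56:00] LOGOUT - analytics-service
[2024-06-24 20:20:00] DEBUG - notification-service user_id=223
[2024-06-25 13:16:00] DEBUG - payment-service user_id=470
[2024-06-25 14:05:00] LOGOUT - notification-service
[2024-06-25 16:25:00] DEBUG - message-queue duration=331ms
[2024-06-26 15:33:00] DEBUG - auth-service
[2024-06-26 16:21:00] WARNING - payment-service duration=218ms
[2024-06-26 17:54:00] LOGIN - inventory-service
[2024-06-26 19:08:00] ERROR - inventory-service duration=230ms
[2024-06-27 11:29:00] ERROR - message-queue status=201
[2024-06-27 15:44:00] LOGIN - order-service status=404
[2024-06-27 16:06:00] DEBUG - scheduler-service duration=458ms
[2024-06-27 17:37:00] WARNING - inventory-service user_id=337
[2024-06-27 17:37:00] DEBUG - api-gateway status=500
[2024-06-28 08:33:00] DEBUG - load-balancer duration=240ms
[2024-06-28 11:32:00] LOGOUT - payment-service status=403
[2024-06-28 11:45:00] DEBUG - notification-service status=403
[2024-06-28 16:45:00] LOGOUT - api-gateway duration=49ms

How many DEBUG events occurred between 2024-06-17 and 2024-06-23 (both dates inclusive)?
7

To filter by date range:

1. Date range: 2024-06-17 through 2024-06-23, both dates inclusive
2. Filter for DEBUG events whose date falls in this range
3. Count matching events: 7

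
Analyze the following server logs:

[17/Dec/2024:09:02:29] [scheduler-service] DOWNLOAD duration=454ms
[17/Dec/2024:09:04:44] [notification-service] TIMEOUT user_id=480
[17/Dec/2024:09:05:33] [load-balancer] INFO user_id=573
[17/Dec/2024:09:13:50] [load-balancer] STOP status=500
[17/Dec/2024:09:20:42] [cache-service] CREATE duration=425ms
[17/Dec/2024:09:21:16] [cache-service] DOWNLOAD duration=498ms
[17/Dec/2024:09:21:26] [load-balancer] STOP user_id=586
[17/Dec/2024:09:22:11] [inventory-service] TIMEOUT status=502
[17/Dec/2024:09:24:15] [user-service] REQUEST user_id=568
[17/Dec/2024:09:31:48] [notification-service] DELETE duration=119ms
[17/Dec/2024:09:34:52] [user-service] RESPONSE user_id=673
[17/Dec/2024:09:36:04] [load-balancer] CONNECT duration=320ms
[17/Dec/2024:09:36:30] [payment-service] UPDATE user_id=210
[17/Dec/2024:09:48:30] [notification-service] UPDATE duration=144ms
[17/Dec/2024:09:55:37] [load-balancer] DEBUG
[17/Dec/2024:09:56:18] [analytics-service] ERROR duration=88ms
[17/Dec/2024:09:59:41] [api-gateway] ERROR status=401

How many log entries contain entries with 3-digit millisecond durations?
6

To find matching entries:

1. Pattern to match: entries with 3-digit millisecond durations
2. Scan each log entry for the pattern
3. Count matches: 6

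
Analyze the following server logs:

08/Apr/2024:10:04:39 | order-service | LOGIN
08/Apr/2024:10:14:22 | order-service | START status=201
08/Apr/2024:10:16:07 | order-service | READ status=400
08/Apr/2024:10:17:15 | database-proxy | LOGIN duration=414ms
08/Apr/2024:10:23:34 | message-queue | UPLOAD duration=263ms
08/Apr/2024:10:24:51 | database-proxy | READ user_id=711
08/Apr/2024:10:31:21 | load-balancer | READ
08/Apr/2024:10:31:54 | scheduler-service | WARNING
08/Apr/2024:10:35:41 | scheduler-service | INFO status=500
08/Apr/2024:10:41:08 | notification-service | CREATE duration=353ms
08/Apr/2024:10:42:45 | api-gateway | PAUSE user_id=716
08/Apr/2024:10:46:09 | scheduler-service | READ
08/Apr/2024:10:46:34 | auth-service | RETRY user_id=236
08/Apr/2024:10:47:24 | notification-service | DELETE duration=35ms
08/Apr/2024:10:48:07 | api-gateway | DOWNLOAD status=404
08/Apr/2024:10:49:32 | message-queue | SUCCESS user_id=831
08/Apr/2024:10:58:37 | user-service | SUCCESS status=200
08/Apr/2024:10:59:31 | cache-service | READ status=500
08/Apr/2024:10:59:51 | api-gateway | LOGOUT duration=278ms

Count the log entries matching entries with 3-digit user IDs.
4

To find matching entries:

1. Pattern to match: entries with 3-digit user IDs
2. Scan each log entry for the pattern
3. Count matches: 4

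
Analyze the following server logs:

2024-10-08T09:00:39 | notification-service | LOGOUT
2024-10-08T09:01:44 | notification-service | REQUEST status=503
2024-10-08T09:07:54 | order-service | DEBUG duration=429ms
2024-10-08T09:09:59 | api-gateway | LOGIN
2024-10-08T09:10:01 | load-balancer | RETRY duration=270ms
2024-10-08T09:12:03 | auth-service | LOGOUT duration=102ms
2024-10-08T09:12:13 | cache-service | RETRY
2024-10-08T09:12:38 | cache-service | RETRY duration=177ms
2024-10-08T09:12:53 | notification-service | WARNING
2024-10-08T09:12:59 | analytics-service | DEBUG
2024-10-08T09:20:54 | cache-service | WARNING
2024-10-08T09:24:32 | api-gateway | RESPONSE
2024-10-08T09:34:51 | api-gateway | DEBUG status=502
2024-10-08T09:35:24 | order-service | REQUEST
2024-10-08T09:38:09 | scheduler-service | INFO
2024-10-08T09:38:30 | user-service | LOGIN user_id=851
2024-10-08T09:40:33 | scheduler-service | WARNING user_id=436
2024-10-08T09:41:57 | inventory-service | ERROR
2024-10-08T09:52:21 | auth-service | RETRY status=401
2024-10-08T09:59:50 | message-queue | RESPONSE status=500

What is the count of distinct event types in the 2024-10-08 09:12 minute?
4

To count unique event types:

1. Filter events in the minute starting at 2024-10-08 09:12
2. Extract event types from matching entries
3. Count unique types: 4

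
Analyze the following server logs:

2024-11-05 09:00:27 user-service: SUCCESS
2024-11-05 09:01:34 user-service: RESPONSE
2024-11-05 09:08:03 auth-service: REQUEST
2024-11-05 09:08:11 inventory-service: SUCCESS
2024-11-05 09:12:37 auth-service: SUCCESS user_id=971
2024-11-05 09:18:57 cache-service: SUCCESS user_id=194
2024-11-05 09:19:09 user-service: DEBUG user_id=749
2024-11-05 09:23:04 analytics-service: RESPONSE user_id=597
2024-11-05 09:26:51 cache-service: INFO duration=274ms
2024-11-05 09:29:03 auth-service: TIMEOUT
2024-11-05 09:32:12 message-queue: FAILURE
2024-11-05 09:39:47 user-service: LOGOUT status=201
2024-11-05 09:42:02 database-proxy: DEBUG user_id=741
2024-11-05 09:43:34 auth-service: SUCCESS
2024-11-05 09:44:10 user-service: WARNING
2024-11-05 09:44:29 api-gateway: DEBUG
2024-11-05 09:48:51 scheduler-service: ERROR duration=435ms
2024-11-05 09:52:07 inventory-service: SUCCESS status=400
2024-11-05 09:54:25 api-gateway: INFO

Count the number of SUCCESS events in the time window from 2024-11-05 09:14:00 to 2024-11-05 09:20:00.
1

To count events in the time window:

1. Window boundaries: 2024-11-05 09:14:00 to 2024-11-05 09:20:00
2. Filter for SUCCESS events within this window
3. Count matching events: 1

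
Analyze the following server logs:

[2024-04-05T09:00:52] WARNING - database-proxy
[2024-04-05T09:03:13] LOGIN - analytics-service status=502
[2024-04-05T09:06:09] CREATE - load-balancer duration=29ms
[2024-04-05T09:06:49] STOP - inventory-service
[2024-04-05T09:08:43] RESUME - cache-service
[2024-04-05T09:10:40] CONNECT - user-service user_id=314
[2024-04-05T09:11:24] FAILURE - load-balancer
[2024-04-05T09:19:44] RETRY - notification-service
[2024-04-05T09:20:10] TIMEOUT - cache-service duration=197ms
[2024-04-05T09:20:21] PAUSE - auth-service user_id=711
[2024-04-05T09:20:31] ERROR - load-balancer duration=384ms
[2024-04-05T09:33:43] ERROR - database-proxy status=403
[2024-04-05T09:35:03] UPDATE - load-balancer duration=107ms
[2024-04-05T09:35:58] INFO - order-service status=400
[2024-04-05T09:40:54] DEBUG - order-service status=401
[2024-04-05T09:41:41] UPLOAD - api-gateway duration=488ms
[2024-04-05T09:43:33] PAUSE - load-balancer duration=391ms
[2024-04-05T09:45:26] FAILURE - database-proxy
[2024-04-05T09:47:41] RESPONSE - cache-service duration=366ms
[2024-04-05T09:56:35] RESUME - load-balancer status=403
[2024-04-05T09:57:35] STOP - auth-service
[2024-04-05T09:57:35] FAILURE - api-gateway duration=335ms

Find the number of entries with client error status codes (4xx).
4

To find matching entries:

1. Pattern to match: client error status codes (4xx)
2. Scan each log entry for the pattern
3. Count matches: 4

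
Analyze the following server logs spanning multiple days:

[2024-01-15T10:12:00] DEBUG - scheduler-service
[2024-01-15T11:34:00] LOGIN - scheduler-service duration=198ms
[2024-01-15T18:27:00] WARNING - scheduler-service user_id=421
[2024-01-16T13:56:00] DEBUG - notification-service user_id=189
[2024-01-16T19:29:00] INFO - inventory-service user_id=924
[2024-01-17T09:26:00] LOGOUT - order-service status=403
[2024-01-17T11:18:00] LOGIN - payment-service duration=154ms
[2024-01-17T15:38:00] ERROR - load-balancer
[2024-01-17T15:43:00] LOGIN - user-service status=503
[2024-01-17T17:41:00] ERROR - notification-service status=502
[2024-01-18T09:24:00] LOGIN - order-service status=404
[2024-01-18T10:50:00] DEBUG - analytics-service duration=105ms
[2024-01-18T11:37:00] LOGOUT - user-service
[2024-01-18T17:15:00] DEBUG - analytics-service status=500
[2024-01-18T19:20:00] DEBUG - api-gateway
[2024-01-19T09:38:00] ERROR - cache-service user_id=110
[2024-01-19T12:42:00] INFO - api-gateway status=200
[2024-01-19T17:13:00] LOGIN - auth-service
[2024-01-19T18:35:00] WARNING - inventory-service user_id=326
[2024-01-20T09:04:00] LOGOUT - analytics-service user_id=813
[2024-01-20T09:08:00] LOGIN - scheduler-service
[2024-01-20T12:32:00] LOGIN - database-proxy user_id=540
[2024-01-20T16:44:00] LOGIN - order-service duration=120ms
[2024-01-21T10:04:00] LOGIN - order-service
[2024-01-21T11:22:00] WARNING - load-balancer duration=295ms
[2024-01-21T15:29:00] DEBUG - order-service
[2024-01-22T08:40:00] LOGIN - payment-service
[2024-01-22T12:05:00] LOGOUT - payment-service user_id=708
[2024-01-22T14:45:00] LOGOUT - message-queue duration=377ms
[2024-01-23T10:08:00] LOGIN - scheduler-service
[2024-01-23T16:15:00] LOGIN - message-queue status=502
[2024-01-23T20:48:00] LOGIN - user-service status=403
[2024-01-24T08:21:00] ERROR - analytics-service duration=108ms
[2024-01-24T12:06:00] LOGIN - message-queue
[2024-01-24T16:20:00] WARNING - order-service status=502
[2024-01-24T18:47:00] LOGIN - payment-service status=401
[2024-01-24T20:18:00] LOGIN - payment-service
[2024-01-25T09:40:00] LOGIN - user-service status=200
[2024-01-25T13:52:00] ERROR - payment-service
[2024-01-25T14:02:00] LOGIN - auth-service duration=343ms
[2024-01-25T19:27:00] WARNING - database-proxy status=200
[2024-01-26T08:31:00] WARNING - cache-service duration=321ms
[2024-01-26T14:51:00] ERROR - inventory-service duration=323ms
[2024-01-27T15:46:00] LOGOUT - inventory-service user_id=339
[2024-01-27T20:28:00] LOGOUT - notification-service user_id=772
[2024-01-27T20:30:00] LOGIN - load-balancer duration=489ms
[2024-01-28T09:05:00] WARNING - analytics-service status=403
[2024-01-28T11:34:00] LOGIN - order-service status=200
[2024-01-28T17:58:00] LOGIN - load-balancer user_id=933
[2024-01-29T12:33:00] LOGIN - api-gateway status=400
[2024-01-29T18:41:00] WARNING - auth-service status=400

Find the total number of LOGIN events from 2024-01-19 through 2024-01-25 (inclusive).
14

To filter by date range:

1. Date range: 2024-01-19 through 2024-01-25, both dates inclusive
2. Filter for LOGIN events whose date falls in this range
3. Count matching events: 14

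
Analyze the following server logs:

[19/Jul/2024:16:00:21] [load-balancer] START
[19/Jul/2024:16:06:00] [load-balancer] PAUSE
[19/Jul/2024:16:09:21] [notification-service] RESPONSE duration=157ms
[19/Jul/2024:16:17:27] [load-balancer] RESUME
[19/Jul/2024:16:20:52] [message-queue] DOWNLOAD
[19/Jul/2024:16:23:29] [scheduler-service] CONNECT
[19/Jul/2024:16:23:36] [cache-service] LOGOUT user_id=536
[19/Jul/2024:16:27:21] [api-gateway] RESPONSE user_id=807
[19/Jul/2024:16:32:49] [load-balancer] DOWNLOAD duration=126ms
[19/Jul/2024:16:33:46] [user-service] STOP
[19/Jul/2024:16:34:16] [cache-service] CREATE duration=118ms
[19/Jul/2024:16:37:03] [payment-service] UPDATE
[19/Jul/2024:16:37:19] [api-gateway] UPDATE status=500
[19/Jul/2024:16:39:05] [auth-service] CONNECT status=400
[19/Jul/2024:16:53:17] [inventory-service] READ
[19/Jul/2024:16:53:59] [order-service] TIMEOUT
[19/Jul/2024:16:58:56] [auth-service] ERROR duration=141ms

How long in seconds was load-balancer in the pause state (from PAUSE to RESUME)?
687

To calculate state duration:

1. Find PAUSE event for load-balancer: 19/Jul/2024:16:06:00
2. Find RESUME event for load-balancer: 19/Jul/2024:16:17:27
3. Calculate duration: 19/Jul/2024:16:17:27 - 19/Jul/2024:16:06:00 = 687 seconds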